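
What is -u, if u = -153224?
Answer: 153224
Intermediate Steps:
-u = -1*(-153224) = 153224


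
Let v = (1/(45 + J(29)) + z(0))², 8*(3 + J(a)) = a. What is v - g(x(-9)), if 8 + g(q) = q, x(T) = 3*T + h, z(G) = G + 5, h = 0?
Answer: 8022764/133225 ≈ 60.220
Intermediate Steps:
J(a) = -3 + a/8
z(G) = 5 + G
x(T) = 3*T (x(T) = 3*T + 0 = 3*T)
g(q) = -8 + q
v = 3359889/133225 (v = (1/(45 + (-3 + (⅛)*29)) + (5 + 0))² = (1/(45 + (-3 + 29/8)) + 5)² = (1/(45 + 5/8) + 5)² = (1/(365/8) + 5)² = (8/365 + 5)² = (1833/365)² = 3359889/133225 ≈ 25.220)
v - g(x(-9)) = 3359889/133225 - (-8 + 3*(-9)) = 3359889/133225 - (-8 - 27) = 3359889/133225 - 1*(-35) = 3359889/133225 + 35 = 8022764/133225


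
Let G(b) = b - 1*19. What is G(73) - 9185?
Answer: -9131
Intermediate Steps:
G(b) = -19 + b (G(b) = b - 19 = -19 + b)
G(73) - 9185 = (-19 + 73) - 9185 = 54 - 9185 = -9131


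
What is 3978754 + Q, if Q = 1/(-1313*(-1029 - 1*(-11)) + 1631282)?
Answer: 11808607656665/2967916 ≈ 3.9788e+6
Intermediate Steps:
Q = 1/2967916 (Q = 1/(-1313*(-1029 + 11) + 1631282) = 1/(-1313*(-1018) + 1631282) = 1/(1336634 + 1631282) = 1/2967916 ≈ 3.3694e-7)
3978754 + Q = 3978754 + 1/2967916 = 11808607656665/2967916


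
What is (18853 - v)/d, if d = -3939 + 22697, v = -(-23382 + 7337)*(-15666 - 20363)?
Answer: 2557983/83 ≈ 30819.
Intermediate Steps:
v = -578085305 (v = -(-16045)*(-36029) = -1*578085305 = -578085305)
d = 18758
(18853 - v)/d = (18853 - 1*(-578085305))/18758 = (18853 + 578085305)*(1/18758) = 578104158*(1/18758) = 2557983/83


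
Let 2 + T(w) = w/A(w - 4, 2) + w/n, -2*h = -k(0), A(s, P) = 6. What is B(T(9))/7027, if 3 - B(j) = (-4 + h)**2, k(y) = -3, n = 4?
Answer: -109/28108 ≈ -0.0038779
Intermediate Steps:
h = -3/2 (h = -(-1)*(-3)/2 = -1/2*3 = -3/2 ≈ -1.5000)
T(w) = -2 + 5*w/12 (T(w) = -2 + (w/6 + w/4) = -2 + 5*w/12)
B(j) = -109/4 (B(j) = 3 - (-4 - 3/2)**2 = 3 - (-11/2)**2 = 3 - 1*121/4 = 3 - 121/4 = -109/4)
B(T(9))/7027 = -109/4/7027 = -109/4*1/7027 = -109/28108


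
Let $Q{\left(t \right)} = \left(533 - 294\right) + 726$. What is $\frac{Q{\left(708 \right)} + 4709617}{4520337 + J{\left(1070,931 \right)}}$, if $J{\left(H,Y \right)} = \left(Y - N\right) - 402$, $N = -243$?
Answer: $\frac{4710582}{4521109} \approx 1.0419$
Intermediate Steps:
$J{\left(H,Y \right)} = -159 + Y$ ($J{\left(H,Y \right)} = \left(Y - -243\right) - 402 = \left(Y + 243\right) - 402 = \left(243 + Y\right) - 402 = -159 + Y$)
$Q{\left(t \right)} = 965$ ($Q{\left(t \right)} = 239 + 726 = 965$)
$\frac{Q{\left(708 \right)} + 4709617}{4520337 + J{\left(1070,931 \right)}} = \frac{965 + 4709617}{4520337 + \left(-159 + 931\right)} = \frac{4710582}{4520337 + 772} = \frac{4710582}{4521109}$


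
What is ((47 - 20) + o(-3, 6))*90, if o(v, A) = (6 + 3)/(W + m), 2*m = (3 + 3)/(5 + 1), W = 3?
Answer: 18630/7 ≈ 2661.4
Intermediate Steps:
m = ½ (m = ((3 + 3)/(5 + 1))/2 = (6/6)/2 = (6*(⅙))/2 = (½)*1 = ½ ≈ 0.50000)
o(v, A) = 18/7 (o(v, A) = (6 + 3)/(3 + ½) = 9/(7/2) = 9*(2/7) = 18/7)
((47 - 20) + o(-3, 6))*90 = ((47 - 20) + 18/7)*90 = (27 + 18/7)*90 = (207/7)*90 = 18630/7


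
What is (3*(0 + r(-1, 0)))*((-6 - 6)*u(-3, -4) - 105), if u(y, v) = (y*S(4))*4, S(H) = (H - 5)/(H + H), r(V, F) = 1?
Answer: -369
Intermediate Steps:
S(H) = (-5 + H)/(2*H) (S(H) = (-5 + H)/((2*H)) = (-5 + H)*(1/(2*H)) = (-5 + H)/(2*H))
u(y, v) = -y/2 (u(y, v) = (y*((½)*(-5 + 4)/4))*4 = (y*((½)*(¼)*(-1)))*4 = (y*(-⅛))*4 = -y/8*4 = -y/2)
(3*(0 + r(-1, 0)))*((-6 - 6)*u(-3, -4) - 105) = (3*(0 + 1))*((-6 - 6)*(-½*(-3)) - 105) = (3*1)*(-12*3/2 - 105) = 3*(-18 - 105) = 3*(-123) = -369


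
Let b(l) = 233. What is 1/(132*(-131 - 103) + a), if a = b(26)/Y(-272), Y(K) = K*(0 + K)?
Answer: -73984/2285217559 ≈ -3.2375e-5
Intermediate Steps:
Y(K) = K² (Y(K) = K*K = K²)
a = 233/73984 (a = 233/((-272)²) = 233/73984 ≈ 0.0031493)
1/(132*(-131 - 103) + a) = 1/(132*(-131 - 103) + 233/73984) = 1/(132*(-234) + 233/73984) = 1/(-30888 + 233/73984) = 1/(-2285217559/73984) = -73984/2285217559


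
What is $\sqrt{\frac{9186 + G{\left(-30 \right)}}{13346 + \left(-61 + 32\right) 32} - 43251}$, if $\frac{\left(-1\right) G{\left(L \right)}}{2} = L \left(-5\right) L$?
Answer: $\frac{3 i \sqrt{3780821534}}{887} \approx 207.97 i$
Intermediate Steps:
$G{\left(L \right)} = 10 L^{2}$ ($G{\left(L \right)} = - 2 L \left(-5\right) L = - 2 - 5 L L = - 2 \left(- 5 L^{2}\right) = 10 L^{2}$)
$\sqrt{\frac{9186 + G{\left(-30 \right)}}{13346 + \left(-61 + 32\right) 32} - 43251} = \sqrt{\frac{9186 + 10 \left(-30\right)^{2}}{13346 + \left(-61 + 32\right) 32} - 43251} = \sqrt{\frac{9186 + 10 \cdot 900}{13346 - 928} - 43251} = \sqrt{\frac{9186 + 9000}{13346 - 928} - 43251} = \sqrt{\frac{18186}{12418} - 43251} = \sqrt{18186 \cdot \frac{1}{12418} - 43251} = \sqrt{\frac{1299}{887} - 43251} = \sqrt{- \frac{38362338}{887}} = \frac{3 i \sqrt{3780821534}}{887}$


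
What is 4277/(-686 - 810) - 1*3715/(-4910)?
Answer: -1544243/734536 ≈ -2.1023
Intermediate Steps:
4277/(-686 - 810) - 1*3715/(-4910) = 4277/(-1496) - 3715*(-1/4910) = 4277*(-1/1496) + 743/982 = -4277/1496 + 743/982 = -1544243/734536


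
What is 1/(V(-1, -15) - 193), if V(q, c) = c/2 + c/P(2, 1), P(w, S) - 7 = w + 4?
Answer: -26/5243 ≈ -0.0049590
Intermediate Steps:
P(w, S) = 11 + w (P(w, S) = 7 + (w + 4) = 7 + (4 + w) = 11 + w)
V(q, c) = 15*c/26 (V(q, c) = c/2 + c/(11 + 2) = c*(½) + c/13 = c/2 + c*(1/13) = c/2 + c/13 = 15*c/26)
1/(V(-1, -15) - 193) = 1/((15/26)*(-15) - 193) = 1/(-225/26 - 193) = 1/(-5243/26) = -26/5243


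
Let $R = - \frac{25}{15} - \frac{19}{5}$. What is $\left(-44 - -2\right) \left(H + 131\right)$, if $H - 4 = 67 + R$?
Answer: $- \frac{41272}{5} \approx -8254.4$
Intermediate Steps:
$R = - \frac{82}{15}$ ($R = \left(-25\right) \frac{1}{15} - \frac{19}{5} = - \frac{5}{3} - \frac{19}{5} = - \frac{82}{15} \approx -5.4667$)
$H = \frac{983}{15}$ ($H = 4 + \left(67 - \frac{82}{15}\right) = 4 + \frac{923}{15} = \frac{983}{15} \approx 65.533$)
$\left(-44 - -2\right) \left(H + 131\right) = \left(-44 - -2\right) \left(\frac{983}{15} + 131\right) = \left(-44 + 2\right) \frac{2948}{15} = \left(-42\right) \frac{2948}{15} = - \frac{41272}{5}$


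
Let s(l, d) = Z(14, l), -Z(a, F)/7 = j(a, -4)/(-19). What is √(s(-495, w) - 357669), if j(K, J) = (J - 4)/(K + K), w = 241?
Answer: I*√129118547/19 ≈ 598.05*I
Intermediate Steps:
j(K, J) = (-4 + J)/(2*K) (j(K, J) = (-4 + J)/((2*K)) = (-4 + J)*(1/(2*K)) = (-4 + J)/(2*K))
Z(a, F) = -28/(19*a) (Z(a, F) = -7*(-4 - 4)/(2*a)/(-19) = -7*(½)*(-8)/a*(-1)/19 = -7*(-4/a)*(-1)/19 = -28/(19*a))
s(l, d) = -2/19 (s(l, d) = -28/19/14 = -28/19*1/14 = -2/19)
√(s(-495, w) - 357669) = √(-2/19 - 357669) = √(-6795713/19) = I*√129118547/19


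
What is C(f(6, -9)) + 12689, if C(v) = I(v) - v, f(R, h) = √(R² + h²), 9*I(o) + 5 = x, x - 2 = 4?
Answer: 114202/9 - 3*√13 ≈ 12678.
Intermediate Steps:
x = 6 (x = 2 + 4 = 6)
I(o) = ⅑ (I(o) = -5/9 + (⅑)*6 = -5/9 + ⅔ = ⅑)
C(v) = ⅑ - v
C(f(6, -9)) + 12689 = (⅑ - √(6² + (-9)²)) + 12689 = (⅑ - √(36 + 81)) + 12689 = (⅑ - √117) + 12689 = (⅑ - 3*√13) + 12689 = 114202/9 - 3*√13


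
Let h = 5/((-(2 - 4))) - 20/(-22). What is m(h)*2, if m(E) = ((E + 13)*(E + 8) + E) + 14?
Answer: 99037/242 ≈ 409.24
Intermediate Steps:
h = 75/22 (h = 5/((-1*(-2))) - 20*(-1/22) = 5/2 + 10/11 = 75/22 ≈ 3.4091)
m(E) = 14 + E + (8 + E)*(13 + E) (m(E) = ((13 + E)*(8 + E) + E) + 14 = ((8 + E)*(13 + E) + E) + 14 = (E + (8 + E)*(13 + E)) + 14 = 14 + E + (8 + E)*(13 + E))
m(h)*2 = (118 + (75/22)² + 22*(75/22))*2 = (118 + 5625/484 + 75)*2 = (99037/484)*2 = 99037/242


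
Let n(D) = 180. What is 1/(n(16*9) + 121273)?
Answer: 1/121453 ≈ 8.2336e-6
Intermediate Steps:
1/(n(16*9) + 121273) = 1/(180 + 121273) = 1/121453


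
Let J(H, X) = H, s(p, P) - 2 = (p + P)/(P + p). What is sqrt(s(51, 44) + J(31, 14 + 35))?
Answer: sqrt(34) ≈ 5.8309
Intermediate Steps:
s(p, P) = 3 (s(p, P) = 2 + (p + P)/(P + p) = 2 + (P + p)/(P + p) = 2 + 1 = 3)
sqrt(s(51, 44) + J(31, 14 + 35)) = sqrt(3 + 31) = sqrt(34)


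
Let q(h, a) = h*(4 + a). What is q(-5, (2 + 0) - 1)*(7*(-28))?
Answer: 4900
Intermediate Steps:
q(-5, (2 + 0) - 1)*(7*(-28)) = (-5*(4 + ((2 + 0) - 1)))*(7*(-28)) = -5*(4 + (2 - 1))*(-196) = -5*(4 + 1)*(-196) = -5*5*(-196) = -25*(-196) = 4900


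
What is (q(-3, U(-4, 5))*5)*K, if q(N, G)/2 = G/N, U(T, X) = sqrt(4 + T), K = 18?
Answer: 0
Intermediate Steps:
q(N, G) = 2*G/N (q(N, G) = 2*(G/N) = 2*G/N)
(q(-3, U(-4, 5))*5)*K = ((2*sqrt(4 - 4)/(-3))*5)*18 = ((2*sqrt(0)*(-1/3))*5)*18 = ((2*0*(-1/3))*5)*18 = (0*5)*18 = 0*18 = 0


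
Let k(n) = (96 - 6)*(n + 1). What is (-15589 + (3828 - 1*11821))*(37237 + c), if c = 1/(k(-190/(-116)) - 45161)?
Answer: -572002253882189/651392 ≈ -8.7812e+8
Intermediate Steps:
k(n) = 90 + 90*n (k(n) = 90*(1 + n) = 90 + 90*n)
c = -29/1302784 (c = 1/((90 + 90*(-190/(-116))) - 45161) = 1/((90 + 90*(-190*(-1/116))) - 45161) = 1/((90 + 90*(95/58)) - 45161) = 1/((90 + 4275/29) - 45161) = 1/(6885/29 - 45161) = 1/(-1302784/29) = -29/1302784 ≈ -2.2260e-5)
(-15589 + (3828 - 1*11821))*(37237 + c) = (-15589 + (3828 - 1*11821))*(37237 - 29/1302784) = (-15589 + (3828 - 11821))*(48511767779/1302784) = (-15589 - 7993)*(48511767779/1302784) = -23582*48511767779/1302784 = -572002253882189/651392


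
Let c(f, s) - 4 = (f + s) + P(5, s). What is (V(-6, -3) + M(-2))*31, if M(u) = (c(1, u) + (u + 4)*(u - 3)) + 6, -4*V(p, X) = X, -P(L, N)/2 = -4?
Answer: 961/4 ≈ 240.25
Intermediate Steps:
P(L, N) = 8 (P(L, N) = -2*(-4) = 8)
V(p, X) = -X/4
c(f, s) = 12 + f + s (c(f, s) = 4 + ((f + s) + 8) = 4 + (8 + f + s) = 12 + f + s)
M(u) = 19 + u + (-3 + u)*(4 + u) (M(u) = ((12 + 1 + u) + (u + 4)*(u - 3)) + 6 = ((13 + u) + (4 + u)*(-3 + u)) + 6 = ((13 + u) + (-3 + u)*(4 + u)) + 6 = (13 + u + (-3 + u)*(4 + u)) + 6 = 19 + u + (-3 + u)*(4 + u))
(V(-6, -3) + M(-2))*31 = (-¼*(-3) + (7 + (-2)² + 2*(-2)))*31 = (¾ + (7 + 4 - 4))*31 = (¾ + 7)*31 = (31/4)*31 = 961/4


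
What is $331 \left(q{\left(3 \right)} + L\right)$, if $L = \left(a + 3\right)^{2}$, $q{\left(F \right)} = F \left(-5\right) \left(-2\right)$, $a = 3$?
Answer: $21846$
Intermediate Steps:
$q{\left(F \right)} = 10 F$ ($q{\left(F \right)} = - 5 F \left(-2\right) = 10 F$)
$L = 36$ ($L = \left(3 + 3\right)^{2} = 6^{2} = 36$)
$331 \left(q{\left(3 \right)} + L\right) = 331 \left(10 \cdot 3 + 36\right) = 331 \left(30 + 36\right) = 331 \cdot 66 = 21846$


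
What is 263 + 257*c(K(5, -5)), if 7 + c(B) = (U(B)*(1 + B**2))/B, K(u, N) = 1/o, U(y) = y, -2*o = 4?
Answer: -4859/4 ≈ -1214.8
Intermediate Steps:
o = -2 (o = -1/2*4 = -2)
K(u, N) = -1/2 (K(u, N) = 1/(-2) = -1/2)
c(B) = -6 + B**2 (c(B) = -7 + (B*(1 + B**2))/B = -7 + (1 + B**2) = -6 + B**2)
263 + 257*c(K(5, -5)) = 263 + 257*(-6 + (-1/2)**2) = 263 + 257*(-6 + 1/4) = 263 + 257*(-23/4) = 263 - 5911/4 = -4859/4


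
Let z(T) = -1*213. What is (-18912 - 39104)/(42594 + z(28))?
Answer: -58016/42381 ≈ -1.3689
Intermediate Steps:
z(T) = -213
(-18912 - 39104)/(42594 + z(28)) = (-18912 - 39104)/(42594 - 213) = -58016/42381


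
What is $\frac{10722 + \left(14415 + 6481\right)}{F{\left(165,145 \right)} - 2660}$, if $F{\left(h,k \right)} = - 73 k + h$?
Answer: $- \frac{15809}{6540} \approx -2.4173$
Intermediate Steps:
$F{\left(h,k \right)} = h - 73 k$
$\frac{10722 + \left(14415 + 6481\right)}{F{\left(165,145 \right)} - 2660} = \frac{10722 + \left(14415 + 6481\right)}{\left(165 - 10585\right) - 2660} = \frac{10722 + 20896}{\left(165 - 10585\right) - 2660} = \frac{31618}{-10420 - 2660} = \frac{31618}{-13080} = 31618 \left(- \frac{1}{13080}\right) = - \frac{15809}{6540}$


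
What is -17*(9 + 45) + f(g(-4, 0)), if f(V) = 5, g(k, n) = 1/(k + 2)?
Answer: -913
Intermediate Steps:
g(k, n) = 1/(2 + k)
-17*(9 + 45) + f(g(-4, 0)) = -17*(9 + 45) + 5 = -17*54 + 5 = -918 + 5 = -913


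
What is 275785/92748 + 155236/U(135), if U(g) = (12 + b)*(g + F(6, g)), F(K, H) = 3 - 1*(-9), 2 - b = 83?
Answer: -3866847091/313580988 ≈ -12.331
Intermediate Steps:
b = -81 (b = 2 - 1*83 = 2 - 83 = -81)
F(K, H) = 12 (F(K, H) = 3 + 9 = 12)
U(g) = -828 - 69*g (U(g) = (12 - 81)*(g + 12) = -69*(12 + g) = -828 - 69*g)
275785/92748 + 155236/U(135) = 275785/92748 + 155236/(-828 - 69*135) = 275785*(1/92748) + 155236/(-828 - 9315) = 275785/92748 + 155236/(-10143) = 275785/92748 + 155236*(-1/10143) = 275785/92748 - 155236/10143 = -3866847091/313580988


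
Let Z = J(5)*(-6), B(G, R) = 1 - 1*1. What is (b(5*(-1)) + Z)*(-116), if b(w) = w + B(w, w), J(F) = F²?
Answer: 17980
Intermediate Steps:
B(G, R) = 0 (B(G, R) = 1 - 1 = 0)
b(w) = w (b(w) = w + 0 = w)
Z = -150 (Z = 5²*(-6) = 25*(-6) = -150)
(b(5*(-1)) + Z)*(-116) = (5*(-1) - 150)*(-116) = (-5 - 150)*(-116) = -155*(-116) = 17980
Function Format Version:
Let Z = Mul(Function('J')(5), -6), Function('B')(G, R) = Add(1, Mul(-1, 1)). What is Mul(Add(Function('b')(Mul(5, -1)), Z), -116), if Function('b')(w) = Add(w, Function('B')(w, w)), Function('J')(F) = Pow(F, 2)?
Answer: 17980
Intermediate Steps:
Function('B')(G, R) = 0 (Function('B')(G, R) = Add(1, -1) = 0)
Function('b')(w) = w (Function('b')(w) = Add(w, 0) = w)
Z = -150 (Z = Mul(Pow(5, 2), -6) = Mul(25, -6) = -150)
Mul(Add(Function('b')(Mul(5, -1)), Z), -116) = Mul(Add(Mul(5, -1), -150), -116) = Mul(Add(-5, -150), -116) = Mul(-155, -116) = 17980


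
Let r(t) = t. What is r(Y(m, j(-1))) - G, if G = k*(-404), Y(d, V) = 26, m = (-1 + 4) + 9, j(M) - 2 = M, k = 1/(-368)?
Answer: 2291/92 ≈ 24.902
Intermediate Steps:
k = -1/368 ≈ -0.0027174
j(M) = 2 + M
m = 12 (m = 3 + 9 = 12)
G = 101/92 (G = -1/368*(-404) = 101/92 ≈ 1.0978)
r(Y(m, j(-1))) - G = 26 - 1*101/92 = 26 - 101/92 = 2291/92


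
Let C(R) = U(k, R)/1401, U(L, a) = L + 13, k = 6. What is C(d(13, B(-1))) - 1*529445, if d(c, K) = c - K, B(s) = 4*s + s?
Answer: -741752426/1401 ≈ -5.2945e+5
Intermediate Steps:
U(L, a) = 13 + L
B(s) = 5*s
C(R) = 19/1401 (C(R) = (13 + 6)/1401 = 19*(1/1401) = 19/1401)
C(d(13, B(-1))) - 1*529445 = 19/1401 - 1*529445 = 19/1401 - 529445 = -741752426/1401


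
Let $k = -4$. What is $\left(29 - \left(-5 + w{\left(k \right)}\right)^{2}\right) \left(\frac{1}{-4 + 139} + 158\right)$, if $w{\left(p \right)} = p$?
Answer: $- \frac{1109212}{135} \approx -8216.4$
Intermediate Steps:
$\left(29 - \left(-5 + w{\left(k \right)}\right)^{2}\right) \left(\frac{1}{-4 + 139} + 158\right) = \left(29 - \left(-5 - 4\right)^{2}\right) \left(\frac{1}{-4 + 139} + 158\right) = \left(29 - \left(-9\right)^{2}\right) \left(\frac{1}{135} + 158\right) = \left(29 - 81\right) \left(\frac{1}{135} + 158\right) = \left(29 - 81\right) \frac{21331}{135} = \left(-52\right) \frac{21331}{135} = - \frac{1109212}{135}$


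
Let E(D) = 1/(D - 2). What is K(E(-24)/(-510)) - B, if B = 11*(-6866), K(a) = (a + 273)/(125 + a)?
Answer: 125188040507/1657501 ≈ 75528.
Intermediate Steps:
E(D) = 1/(-2 + D)
K(a) = (273 + a)/(125 + a)
B = -75526
K(E(-24)/(-510)) - B = (273 + 1/(-2 - 24*(-510)))/(125 + 1/(-2 - 24*(-510))) - 1*(-75526) = (273 - 1/510/(-26))/(125 - 1/510/(-26)) + 75526 = (273 - 1/26*(-1/510))/(125 - 1/26*(-1/510)) + 75526 = (273 + 1/13260)/(125 + 1/13260) + 75526 = (3619981/13260)/(1657501/13260) + 75526 = (13260/1657501)*(3619981/13260) + 75526 = 3619981/1657501 + 75526 = 125188040507/1657501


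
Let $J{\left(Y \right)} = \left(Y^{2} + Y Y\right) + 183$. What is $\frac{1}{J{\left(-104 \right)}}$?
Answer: $\frac{1}{21815} \approx 4.584 \cdot 10^{-5}$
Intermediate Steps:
$J{\left(Y \right)} = 183 + 2 Y^{2}$ ($J{\left(Y \right)} = \left(Y^{2} + Y^{2}\right) + 183 = 2 Y^{2} + 183 = 183 + 2 Y^{2}$)
$\frac{1}{J{\left(-104 \right)}} = \frac{1}{183 + 2 \left(-104\right)^{2}} = \frac{1}{183 + 2 \cdot 10816} = \frac{1}{183 + 21632} = \frac{1}{21815}$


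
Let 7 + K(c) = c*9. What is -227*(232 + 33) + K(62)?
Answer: -59604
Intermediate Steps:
K(c) = -7 + 9*c (K(c) = -7 + c*9 = -7 + 9*c)
-227*(232 + 33) + K(62) = -227*(232 + 33) + (-7 + 9*62) = -227*265 + (-7 + 558) = -60155 + 551 = -59604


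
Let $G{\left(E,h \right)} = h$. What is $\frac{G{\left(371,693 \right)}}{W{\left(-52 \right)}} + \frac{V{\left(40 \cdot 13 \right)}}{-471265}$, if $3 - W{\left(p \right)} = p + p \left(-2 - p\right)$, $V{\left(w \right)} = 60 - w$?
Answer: $\frac{7284621}{27804635} \approx 0.26199$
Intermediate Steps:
$W{\left(p \right)} = 3 - p - p \left(-2 - p\right)$ ($W{\left(p \right)} = 3 - \left(p + p \left(-2 - p\right)\right) = 3 - p - p \left(-2 - p\right)$)
$\frac{G{\left(371,693 \right)}}{W{\left(-52 \right)}} + \frac{V{\left(40 \cdot 13 \right)}}{-471265} = \frac{693}{3 - 52 + \left(-52\right)^{2}} + \frac{60 - 40 \cdot 13}{-471265} = \frac{693}{3 - 52 + 2704} + \left(60 - 520\right) \left(- \frac{1}{471265}\right) = \frac{693}{2655} + \left(60 - 520\right) \left(- \frac{1}{471265}\right) = 693 \cdot \frac{1}{2655} - - \frac{92}{94253} = \frac{77}{295} + \frac{92}{94253} = \frac{7284621}{27804635}$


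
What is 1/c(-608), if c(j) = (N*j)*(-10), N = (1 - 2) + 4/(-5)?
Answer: -1/10944 ≈ -9.1374e-5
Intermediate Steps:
N = -9/5 (N = -1 + 4*(-⅕) = -1 - ⅘ = -9/5 ≈ -1.8000)
c(j) = 18*j (c(j) = -9*j/5*(-10) = 18*j)
1/c(-608) = 1/(18*(-608)) = 1/(-10944) = -1/10944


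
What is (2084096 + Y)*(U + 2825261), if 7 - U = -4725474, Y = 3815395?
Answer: 44545534472322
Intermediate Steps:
U = 4725481 (U = 7 - 1*(-4725474) = 7 + 4725474 = 4725481)
(2084096 + Y)*(U + 2825261) = (2084096 + 3815395)*(4725481 + 2825261) = 5899491*7550742 = 44545534472322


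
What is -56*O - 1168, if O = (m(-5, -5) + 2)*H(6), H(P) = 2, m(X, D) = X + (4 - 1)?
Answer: -1168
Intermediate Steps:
m(X, D) = 3 + X (m(X, D) = X + 3 = 3 + X)
O = 0 (O = ((3 - 5) + 2)*2 = (-2 + 2)*2 = 0*2 = 0)
-56*O - 1168 = -56*0 - 1168 = 0 - 1168 = -1168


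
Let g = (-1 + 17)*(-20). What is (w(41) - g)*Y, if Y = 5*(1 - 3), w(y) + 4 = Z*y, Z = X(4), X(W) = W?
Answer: -4800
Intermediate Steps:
Z = 4
g = -320 (g = 16*(-20) = -320)
w(y) = -4 + 4*y
Y = -10 (Y = 5*(-2) = -10)
(w(41) - g)*Y = ((-4 + 4*41) - 1*(-320))*(-10) = ((-4 + 164) + 320)*(-10) = (160 + 320)*(-10) = 480*(-10) = -4800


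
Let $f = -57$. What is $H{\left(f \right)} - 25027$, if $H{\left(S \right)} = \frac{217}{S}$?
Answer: $- \frac{1426756}{57} \approx -25031.0$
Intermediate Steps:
$H{\left(f \right)} - 25027 = \frac{217}{-57} - 25027 = 217 \left(- \frac{1}{57}\right) - 25027 = - \frac{217}{57} - 25027 = - \frac{1426756}{57}$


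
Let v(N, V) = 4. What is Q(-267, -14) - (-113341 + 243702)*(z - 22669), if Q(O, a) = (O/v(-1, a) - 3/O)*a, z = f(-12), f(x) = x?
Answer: 526295942011/178 ≈ 2.9567e+9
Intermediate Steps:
z = -12
Q(O, a) = a*(-3/O + O/4) (Q(O, a) = (O/4 - 3/O)*a = (-3/O + O/4)*a = a*(-3/O + O/4))
Q(-267, -14) - (-113341 + 243702)*(z - 22669) = (¼)*(-14)*(-12 + (-267)²)/(-267) - (-113341 + 243702)*(-12 - 22669) = (¼)*(-14)*(-1/267)*(-12 + 71289) - 130361*(-22681) = (¼)*(-14)*(-1/267)*71277 - 1*(-2956717841) = 166313/178 + 2956717841 = 526295942011/178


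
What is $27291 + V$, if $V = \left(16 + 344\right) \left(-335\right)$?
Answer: $-93309$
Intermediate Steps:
$V = -120600$ ($V = 360 \left(-335\right) = -120600$)
$27291 + V = 27291 - 120600 = -93309$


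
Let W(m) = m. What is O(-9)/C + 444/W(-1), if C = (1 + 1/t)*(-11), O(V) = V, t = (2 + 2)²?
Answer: -82884/187 ≈ -443.23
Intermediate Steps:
t = 16 (t = 4² = 16)
C = -187/16 (C = (1 + 1/16)*(-11) = (17/16)*(-11) = -187/16 ≈ -11.688)
O(-9)/C + 444/W(-1) = -9/(-187/16) + 444/(-1) = -9*(-16/187) + 444*(-1) = 144/187 - 444 = -82884/187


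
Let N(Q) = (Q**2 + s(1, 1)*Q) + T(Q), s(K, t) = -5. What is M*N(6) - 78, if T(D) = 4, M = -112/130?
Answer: -1126/13 ≈ -86.615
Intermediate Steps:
M = -56/65 (M = -112*1/130 = -56/65 ≈ -0.86154)
N(Q) = 4 + Q**2 - 5*Q (N(Q) = (Q**2 - 5*Q) + 4 = 4 + Q**2 - 5*Q)
M*N(6) - 78 = -56*(4 + 6**2 - 5*6)/65 - 78 = -56*(4 + 36 - 30)/65 - 78 = -56/65*10 - 78 = -112/13 - 78 = -1126/13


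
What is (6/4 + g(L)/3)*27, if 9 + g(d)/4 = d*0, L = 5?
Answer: -567/2 ≈ -283.50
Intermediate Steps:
g(d) = -36 (g(d) = -36 + 4*(d*0) = -36 + 4*0 = -36 + 0 = -36)
(6/4 + g(L)/3)*27 = (6/4 - 36/3)*27 = (6*(¼) - 36*⅓)*27 = (3/2 - 12)*27 = -21/2*27 = -567/2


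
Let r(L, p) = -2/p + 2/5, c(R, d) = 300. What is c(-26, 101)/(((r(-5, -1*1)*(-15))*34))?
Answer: -25/102 ≈ -0.24510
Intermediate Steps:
r(L, p) = ⅖ - 2/p (r(L, p) = -2/p + 2*(⅕) = -2/p + ⅖ = ⅖ - 2/p)
c(-26, 101)/(((r(-5, -1*1)*(-15))*34)) = 300/((((⅖ - 2/((-1*1)))*(-15))*34)) = 300/((((⅖ - 2/(-1))*(-15))*34)) = 300/((((⅖ - 2*(-1))*(-15))*34)) = 300/((((⅖ + 2)*(-15))*34)) = 300/((((12/5)*(-15))*34)) = 300/((-36*34)) = 300/(-1224) = 300*(-1/1224) = -25/102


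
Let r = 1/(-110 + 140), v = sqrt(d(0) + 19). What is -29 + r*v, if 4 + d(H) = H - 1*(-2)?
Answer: -29 + sqrt(17)/30 ≈ -28.863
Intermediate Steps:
d(H) = -2 + H (d(H) = -4 + (H - 1*(-2)) = -4 + (H + 2) = -4 + (2 + H) = -2 + H)
v = sqrt(17) (v = sqrt((-2 + 0) + 19) = sqrt(-2 + 19) = sqrt(17) ≈ 4.1231)
r = 1/30 ≈ 0.033333
-29 + r*v = -29 + sqrt(17)/30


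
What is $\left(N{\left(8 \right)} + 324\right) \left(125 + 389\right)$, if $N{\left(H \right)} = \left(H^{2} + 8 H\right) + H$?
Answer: $236440$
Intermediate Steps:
$N{\left(H \right)} = H^{2} + 9 H$
$\left(N{\left(8 \right)} + 324\right) \left(125 + 389\right) = \left(8 \left(9 + 8\right) + 324\right) \left(125 + 389\right) = \left(8 \cdot 17 + 324\right) 514 = \left(136 + 324\right) 514 = 460 \cdot 514 = 236440$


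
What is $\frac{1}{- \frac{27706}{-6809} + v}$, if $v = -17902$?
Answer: $- \frac{6809}{121867012} \approx -5.5872 \cdot 10^{-5}$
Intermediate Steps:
$\frac{1}{- \frac{27706}{-6809} + v} = \frac{1}{- \frac{27706}{-6809} - 17902} = \frac{1}{\left(-27706\right) \left(- \frac{1}{6809}\right) - 17902} = \frac{1}{\frac{27706}{6809} - 17902} = \frac{1}{- \frac{121867012}{6809}} = - \frac{6809}{121867012}$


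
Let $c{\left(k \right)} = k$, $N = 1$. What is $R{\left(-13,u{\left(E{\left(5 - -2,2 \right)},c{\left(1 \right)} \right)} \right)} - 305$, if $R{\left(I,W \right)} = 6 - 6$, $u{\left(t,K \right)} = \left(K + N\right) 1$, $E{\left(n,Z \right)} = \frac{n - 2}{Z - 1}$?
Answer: $-305$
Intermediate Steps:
$E{\left(n,Z \right)} = \frac{-2 + n}{-1 + Z}$
$u{\left(t,K \right)} = 1 + K$ ($u{\left(t,K \right)} = \left(K + 1\right) 1 = \left(1 + K\right) 1 = 1 + K$)
$R{\left(I,W \right)} = 0$ ($R{\left(I,W \right)} = 6 - 6 = 0$)
$R{\left(-13,u{\left(E{\left(5 - -2,2 \right)},c{\left(1 \right)} \right)} \right)} - 305 = 0 - 305 = -305$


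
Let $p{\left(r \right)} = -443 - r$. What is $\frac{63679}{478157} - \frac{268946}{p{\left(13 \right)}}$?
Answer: $\frac{64313725073}{109019796} \approx 589.93$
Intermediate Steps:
$\frac{63679}{478157} - \frac{268946}{p{\left(13 \right)}} = \frac{63679}{478157} - \frac{268946}{-443 - 13} = 63679 \cdot \frac{1}{478157} - \frac{268946}{-443 - 13} = \frac{63679}{478157} - \frac{268946}{-456} = \frac{63679}{478157} - - \frac{134473}{228} = \frac{63679}{478157} + \frac{134473}{228} = \frac{64313725073}{109019796}$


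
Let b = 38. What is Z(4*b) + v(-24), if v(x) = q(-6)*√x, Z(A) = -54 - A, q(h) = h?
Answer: -206 - 12*I*√6 ≈ -206.0 - 29.394*I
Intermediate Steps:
v(x) = -6*√x
Z(4*b) + v(-24) = (-54 - 4*38) - 12*I*√6 = (-54 - 1*152) - 12*I*√6 = (-54 - 152) - 12*I*√6 = -206 - 12*I*√6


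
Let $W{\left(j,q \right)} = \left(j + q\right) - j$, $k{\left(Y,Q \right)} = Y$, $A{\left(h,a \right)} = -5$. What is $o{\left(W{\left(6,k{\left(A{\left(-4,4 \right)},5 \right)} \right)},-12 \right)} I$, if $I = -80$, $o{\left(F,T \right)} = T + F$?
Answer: $1360$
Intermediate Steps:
$W{\left(j,q \right)} = q$
$o{\left(F,T \right)} = F + T$
$o{\left(W{\left(6,k{\left(A{\left(-4,4 \right)},5 \right)} \right)},-12 \right)} I = \left(-5 - 12\right) \left(-80\right) = \left(-17\right) \left(-80\right) = 1360$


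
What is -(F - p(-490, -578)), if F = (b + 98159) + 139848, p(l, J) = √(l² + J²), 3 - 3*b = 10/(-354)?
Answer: -126382253/531 + 2*√143546 ≈ -2.3725e+5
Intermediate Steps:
b = 536/531 (b = 1 - 10/(3*(-354)) = 1 - 10*(-1)/(3*354) = 1 - ⅓*(-5/177) = 1 + 5/531 = 536/531 ≈ 1.0094)
p(l, J) = √(J² + l²)
F = 126382253/531 (F = (536/531 + 98159) + 139848 = 52122965/531 + 139848 = 126382253/531 ≈ 2.3801e+5)
-(F - p(-490, -578)) = -(126382253/531 - √((-578)² + (-490)²)) = -(126382253/531 - √(334084 + 240100)) = -(126382253/531 - √574184) = -(126382253/531 - 2*√143546) = -126382253/531 + 2*√143546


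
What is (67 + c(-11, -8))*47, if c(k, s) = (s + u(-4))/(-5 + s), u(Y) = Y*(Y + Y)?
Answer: 39809/13 ≈ 3062.2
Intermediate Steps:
u(Y) = 2*Y² (u(Y) = Y*(2*Y) = 2*Y²)
c(k, s) = (32 + s)/(-5 + s) (c(k, s) = (s + 2*(-4)²)/(-5 + s) = (s + 2*16)/(-5 + s) = (s + 32)/(-5 + s) = (32 + s)/(-5 + s))
(67 + c(-11, -8))*47 = (67 + (32 - 8)/(-5 - 8))*47 = (67 + 24/(-13))*47 = (67 - 1/13*24)*47 = (67 - 24/13)*47 = (847/13)*47 = 39809/13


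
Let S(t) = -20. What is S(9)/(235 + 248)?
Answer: -20/483 ≈ -0.041408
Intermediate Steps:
S(9)/(235 + 248) = -20/(235 + 248) = -20/483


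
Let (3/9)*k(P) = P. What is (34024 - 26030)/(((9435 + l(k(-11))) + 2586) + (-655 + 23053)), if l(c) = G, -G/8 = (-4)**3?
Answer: 7994/34931 ≈ 0.22885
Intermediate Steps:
k(P) = 3*P
G = 512 (G = -8*(-4)**3 = -8*(-64) = 512)
l(c) = 512
(34024 - 26030)/(((9435 + l(k(-11))) + 2586) + (-655 + 23053)) = (34024 - 26030)/(((9435 + 512) + 2586) + (-655 + 23053)) = 7994/((9947 + 2586) + 22398) = 7994/(12533 + 22398) = 7994/34931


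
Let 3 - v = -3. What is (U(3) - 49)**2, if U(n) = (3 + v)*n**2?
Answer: 1024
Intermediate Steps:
v = 6 (v = 3 - 1*(-3) = 3 + 3 = 6)
U(n) = 9*n**2 (U(n) = (3 + 6)*n**2 = 9*n**2)
(U(3) - 49)**2 = (9*3**2 - 49)**2 = (9*9 - 49)**2 = (81 - 49)**2 = 32**2 = 1024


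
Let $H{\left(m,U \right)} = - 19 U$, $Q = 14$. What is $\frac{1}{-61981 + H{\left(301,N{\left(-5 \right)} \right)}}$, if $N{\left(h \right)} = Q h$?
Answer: $- \frac{1}{60651} \approx -1.6488 \cdot 10^{-5}$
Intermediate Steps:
$N{\left(h \right)} = 14 h$
$\frac{1}{-61981 + H{\left(301,N{\left(-5 \right)} \right)}} = \frac{1}{-61981 - 19 \cdot 14 \left(-5\right)} = \frac{1}{-61981 - -1330} = \frac{1}{-61981 + 1330} = \frac{1}{-60651} = - \frac{1}{60651}$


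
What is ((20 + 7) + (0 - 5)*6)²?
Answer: 9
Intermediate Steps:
((20 + 7) + (0 - 5)*6)² = (27 - 5*6)² = (27 - 30)² = (-3)² = 9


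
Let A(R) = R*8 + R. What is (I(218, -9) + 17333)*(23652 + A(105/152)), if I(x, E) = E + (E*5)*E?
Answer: 63754352721/152 ≈ 4.1944e+8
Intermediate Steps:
I(x, E) = E + 5*E² (I(x, E) = E + (5*E)*E = E + 5*E²)
A(R) = 9*R (A(R) = 8*R + R = 9*R)
(I(218, -9) + 17333)*(23652 + A(105/152)) = (-9*(1 + 5*(-9)) + 17333)*(23652 + 9*(105/152)) = (-9*(1 - 45) + 17333)*(23652 + 9*(105*(1/152))) = (-9*(-44) + 17333)*(23652 + 9*(105/152)) = (396 + 17333)*(23652 + 945/152) = 17729*(3596049/152) = 63754352721/152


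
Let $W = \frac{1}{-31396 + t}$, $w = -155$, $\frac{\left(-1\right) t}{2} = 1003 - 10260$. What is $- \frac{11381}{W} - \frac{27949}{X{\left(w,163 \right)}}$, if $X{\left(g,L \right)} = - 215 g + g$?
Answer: $\frac{4863055065191}{33170} \approx 1.4661 \cdot 10^{8}$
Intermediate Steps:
$t = 18514$ ($t = - 2 \left(1003 - 10260\right) = \left(-2\right) \left(-9257\right) = 18514$)
$X{\left(g,L \right)} = - 214 g$
$W = - \frac{1}{12882}$ ($W = \frac{1}{-31396 + 18514} = \frac{1}{-12882} = - \frac{1}{12882} \approx -7.7628 \cdot 10^{-5}$)
$- \frac{11381}{W} - \frac{27949}{X{\left(w,163 \right)}} = - \frac{11381}{- \frac{1}{12882}} - \frac{27949}{\left(-214\right) \left(-155\right)} = \left(-11381\right) \left(-12882\right) - \frac{27949}{33170} = 146610042 - \frac{27949}{33170} = \frac{4863055065191}{33170}$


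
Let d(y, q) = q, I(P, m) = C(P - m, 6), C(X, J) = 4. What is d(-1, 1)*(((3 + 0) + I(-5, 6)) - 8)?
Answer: -1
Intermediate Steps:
I(P, m) = 4
d(-1, 1)*(((3 + 0) + I(-5, 6)) - 8) = 1*(((3 + 0) + 4) - 8) = 1*((3 + 4) - 8) = 1*(7 - 8) = 1*(-1) = -1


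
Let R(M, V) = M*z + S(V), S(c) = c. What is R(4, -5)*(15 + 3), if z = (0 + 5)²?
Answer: 1710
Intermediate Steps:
z = 25 (z = 5² = 25)
R(M, V) = V + 25*M (R(M, V) = M*25 + V = 25*M + V = V + 25*M)
R(4, -5)*(15 + 3) = (-5 + 25*4)*(15 + 3) = (-5 + 100)*18 = 95*18 = 1710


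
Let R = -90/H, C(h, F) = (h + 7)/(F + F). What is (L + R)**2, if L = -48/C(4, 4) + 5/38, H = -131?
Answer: 3484669692529/2998438564 ≈ 1162.2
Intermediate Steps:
C(h, F) = (7 + h)/(2*F) (C(h, F) = (7 + h)/((2*F)) = (7 + h)*(1/(2*F)) = (7 + h)/(2*F))
R = 90/131 (R = -90/(-131) = -90*(-1/131) = 90/131 ≈ 0.68702)
L = -14537/418 (L = -48*8/(7 + 4) + 5/38 = -48/((1/2)*(1/4)*11) + 5*(1/38) = -48/11/8 + 5/38 = -48*8/11 + 5/38 = -384/11 + 5/38 = -14537/418 ≈ -34.778)
(L + R)**2 = (-14537/418 + 90/131)**2 = (-1866727/54758)**2 = 3484669692529/2998438564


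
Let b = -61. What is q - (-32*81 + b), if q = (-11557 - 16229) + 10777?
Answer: -14356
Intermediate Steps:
q = -17009 (q = -27786 + 10777 = -17009)
q - (-32*81 + b) = -17009 - (-32*81 - 61) = -17009 - (-2592 - 61) = -17009 - 1*(-2653) = -17009 + 2653 = -14356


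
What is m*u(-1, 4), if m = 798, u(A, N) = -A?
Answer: 798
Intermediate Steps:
m*u(-1, 4) = 798*(-1*(-1)) = 798*1 = 798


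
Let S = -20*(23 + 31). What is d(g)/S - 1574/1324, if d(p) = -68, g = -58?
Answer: -50309/44685 ≈ -1.1259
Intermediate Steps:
S = -1080 (S = -20*54 = -1080)
d(g)/S - 1574/1324 = -68/(-1080) - 1574/1324 = -68*(-1/1080) - 1574*1/1324 = 17/270 - 787/662 = -50309/44685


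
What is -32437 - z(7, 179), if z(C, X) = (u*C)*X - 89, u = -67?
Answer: 51603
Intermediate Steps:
z(C, X) = -89 - 67*C*X (z(C, X) = (-67*C)*X - 89 = -67*C*X - 89 = -89 - 67*C*X)
-32437 - z(7, 179) = -32437 - (-89 - 67*7*179) = -32437 - (-89 - 83951) = -32437 - 1*(-84040) = -32437 + 84040 = 51603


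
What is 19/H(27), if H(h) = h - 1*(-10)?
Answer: 19/37 ≈ 0.51351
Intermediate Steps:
H(h) = 10 + h (H(h) = h + 10 = 10 + h)
19/H(27) = 19/(10 + 27) = 19/37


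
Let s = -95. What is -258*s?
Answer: 24510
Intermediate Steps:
-258*s = -258*(-95) = 24510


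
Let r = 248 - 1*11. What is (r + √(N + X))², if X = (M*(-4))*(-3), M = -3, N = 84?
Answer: 56217 + 1896*√3 ≈ 59501.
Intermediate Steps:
r = 237 (r = 248 - 11 = 237)
X = -36 (X = -3*(-4)*(-3) = 12*(-3) = -36)
(r + √(N + X))² = (237 + √(84 - 36))² = (237 + √48)² = (237 + 4*√3)²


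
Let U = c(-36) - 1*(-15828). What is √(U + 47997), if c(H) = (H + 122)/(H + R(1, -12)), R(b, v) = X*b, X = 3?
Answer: √69502587/33 ≈ 252.63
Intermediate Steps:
R(b, v) = 3*b
c(H) = (122 + H)/(3 + H) (c(H) = (H + 122)/(H + 3*1) = (122 + H)/(H + 3) = (122 + H)/(3 + H))
U = 522238/33 (U = (122 - 36)/(3 - 36) - 1*(-15828) = 86/(-33) + 15828 = -1/33*86 + 15828 = -86/33 + 15828 = 522238/33 ≈ 15825.)
√(U + 47997) = √(522238/33 + 47997) = √(2106139/33) = √69502587/33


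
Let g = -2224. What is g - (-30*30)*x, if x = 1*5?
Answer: 2276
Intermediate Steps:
x = 5
g - (-30*30)*x = -2224 - (-30*30)*5 = -2224 - (-900)*5 = -2224 - 1*(-4500) = -2224 + 4500 = 2276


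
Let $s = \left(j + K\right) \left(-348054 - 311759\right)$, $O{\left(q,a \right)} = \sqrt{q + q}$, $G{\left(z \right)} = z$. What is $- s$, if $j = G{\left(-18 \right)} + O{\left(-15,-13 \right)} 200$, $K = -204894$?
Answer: $-135203601456 + 131962600 i \sqrt{30} \approx -1.352 \cdot 10^{11} + 7.2279 \cdot 10^{8} i$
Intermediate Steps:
$O{\left(q,a \right)} = \sqrt{2} \sqrt{q}$ ($O{\left(q,a \right)} = \sqrt{2 q} = \sqrt{2} \sqrt{q}$)
$j = -18 + 200 i \sqrt{30}$ ($j = -18 + \sqrt{2} \sqrt{-15} \cdot 200 = -18 + \sqrt{2} i \sqrt{15} \cdot 200 = -18 + i \sqrt{30} \cdot 200 = -18 + 200 i \sqrt{30} \approx -18.0 + 1095.4 i$)
$s = 135203601456 - 131962600 i \sqrt{30}$ ($s = \left(\left(-18 + 200 i \sqrt{30}\right) - 204894\right) \left(-348054 - 311759\right) = \left(-204912 + 200 i \sqrt{30}\right) \left(-659813\right) = 135203601456 - 131962600 i \sqrt{30} \approx 1.352 \cdot 10^{11} - 7.2279 \cdot 10^{8} i$)
$- s = - (135203601456 - 131962600 i \sqrt{30}) = -135203601456 + 131962600 i \sqrt{30}$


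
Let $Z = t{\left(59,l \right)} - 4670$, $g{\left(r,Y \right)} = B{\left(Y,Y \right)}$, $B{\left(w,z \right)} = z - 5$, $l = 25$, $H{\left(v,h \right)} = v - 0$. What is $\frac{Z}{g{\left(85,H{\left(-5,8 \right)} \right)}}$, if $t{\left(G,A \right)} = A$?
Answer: $\frac{929}{2} \approx 464.5$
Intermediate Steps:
$H{\left(v,h \right)} = v$ ($H{\left(v,h \right)} = v + 0 = v$)
$B{\left(w,z \right)} = -5 + z$ ($B{\left(w,z \right)} = z - 5 = -5 + z$)
$g{\left(r,Y \right)} = -5 + Y$
$Z = -4645$ ($Z = 25 - 4670 = -4645$)
$\frac{Z}{g{\left(85,H{\left(-5,8 \right)} \right)}} = - \frac{4645}{-5 - 5} = - \frac{4645}{-10} = \left(-4645\right) \left(- \frac{1}{10}\right) = \frac{929}{2}$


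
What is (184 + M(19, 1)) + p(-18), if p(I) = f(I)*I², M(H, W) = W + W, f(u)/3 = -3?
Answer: -2730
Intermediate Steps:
f(u) = -9 (f(u) = 3*(-3) = -9)
M(H, W) = 2*W
p(I) = -9*I²
(184 + M(19, 1)) + p(-18) = (184 + 2*1) - 9*(-18)² = (184 + 2) - 9*324 = 186 - 2916 = -2730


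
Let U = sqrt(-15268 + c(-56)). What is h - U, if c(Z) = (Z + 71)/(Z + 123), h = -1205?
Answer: -1205 - I*sqrt(68537047)/67 ≈ -1205.0 - 123.56*I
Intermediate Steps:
c(Z) = (71 + Z)/(123 + Z)
U = I*sqrt(68537047)/67 (U = sqrt(-15268 + (71 - 56)/(123 - 56)) = sqrt(-15268 + 15/67) = sqrt(-1022941/67) = I*sqrt(68537047)/67 ≈ 123.56*I)
h - U = -1205 - I*sqrt(68537047)/67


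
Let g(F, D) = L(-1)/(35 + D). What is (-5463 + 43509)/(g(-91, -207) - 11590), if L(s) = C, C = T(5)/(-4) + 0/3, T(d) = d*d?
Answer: -8725216/2657965 ≈ -3.2827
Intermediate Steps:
T(d) = d**2
C = -25/4 (C = 5**2/(-4) + 0/3 = 25*(-1/4) + 0*(1/3) = -25/4 + 0 = -25/4 ≈ -6.2500)
L(s) = -25/4
g(F, D) = -25/(4*(35 + D))
(-5463 + 43509)/(g(-91, -207) - 11590) = (-5463 + 43509)/(-25/(140 + 4*(-207)) - 11590) = 38046/(-25/(140 - 828) - 11590) = 38046/(-25/(-688) - 11590) = 38046/(-25*(-1/688) - 11590) = 38046/(25/688 - 11590) = 38046/(-7973895/688) = 38046*(-688/7973895) = -8725216/2657965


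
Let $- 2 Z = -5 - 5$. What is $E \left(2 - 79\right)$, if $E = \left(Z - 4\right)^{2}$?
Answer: $-77$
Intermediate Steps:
$Z = 5$ ($Z = - \frac{-5 - 5}{2} = \left(- \frac{1}{2}\right) \left(-10\right) = 5$)
$E = 1$ ($E = \left(5 - 4\right)^{2} = 1^{2} = 1$)
$E \left(2 - 79\right) = 1 \left(2 - 79\right) = 1 \left(-77\right) = -77$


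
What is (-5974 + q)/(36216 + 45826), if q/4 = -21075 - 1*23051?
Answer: -5367/2413 ≈ -2.2242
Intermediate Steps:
q = -176504 (q = 4*(-21075 - 1*23051) = 4*(-21075 - 23051) = 4*(-44126) = -176504)
(-5974 + q)/(36216 + 45826) = (-5974 - 176504)/(36216 + 45826) = -182478/82042 = -182478*1/82042 = -5367/2413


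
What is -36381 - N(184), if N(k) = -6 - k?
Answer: -36191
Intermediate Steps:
-36381 - N(184) = -36381 - (-6 - 1*184) = -36381 - (-6 - 184) = -36381 - 1*(-190) = -36381 + 190 = -36191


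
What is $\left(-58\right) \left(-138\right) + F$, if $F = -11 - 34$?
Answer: $7959$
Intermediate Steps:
$F = -45$
$\left(-58\right) \left(-138\right) + F = \left(-58\right) \left(-138\right) - 45 = 8004 - 45 = 7959$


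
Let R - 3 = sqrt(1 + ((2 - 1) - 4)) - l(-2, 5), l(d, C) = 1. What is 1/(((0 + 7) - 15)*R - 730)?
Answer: I/(2*(-373*I + 4*sqrt(2))) ≈ -0.0013402 + 2.0325e-5*I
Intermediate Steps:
R = 2 + I*sqrt(2) (R = 3 + (sqrt(1 + ((2 - 1) - 4)) - 1*1) = 3 + (sqrt(1 + (1 - 4)) - 1) = 3 + (sqrt(1 - 3) - 1) = 3 + (sqrt(-2) - 1) = 3 + (I*sqrt(2) - 1) = 3 + (-1 + I*sqrt(2)) = 2 + I*sqrt(2) ≈ 2.0 + 1.4142*I)
1/(((0 + 7) - 15)*R - 730) = 1/(((0 + 7) - 15)*(2 + I*sqrt(2)) - 730) = 1/((7 - 15)*(2 + I*sqrt(2)) - 730) = 1/(-8*(2 + I*sqrt(2)) - 730) = 1/((-16 - 8*I*sqrt(2)) - 730) = 1/(-746 - 8*I*sqrt(2))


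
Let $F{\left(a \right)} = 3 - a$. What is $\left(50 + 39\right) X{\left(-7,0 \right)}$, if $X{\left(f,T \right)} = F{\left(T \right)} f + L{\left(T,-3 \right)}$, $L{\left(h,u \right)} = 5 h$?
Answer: $-1869$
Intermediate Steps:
$X{\left(f,T \right)} = 5 T + f \left(3 - T\right)$ ($X{\left(f,T \right)} = \left(3 - T\right) f + 5 T = f \left(3 - T\right) + 5 T = 5 T + f \left(3 - T\right)$)
$\left(50 + 39\right) X{\left(-7,0 \right)} = \left(50 + 39\right) \left(5 \cdot 0 - - 7 \left(-3 + 0\right)\right) = 89 \left(0 - \left(-7\right) \left(-3\right)\right) = 89 \left(0 - 21\right) = 89 \left(-21\right) = -1869$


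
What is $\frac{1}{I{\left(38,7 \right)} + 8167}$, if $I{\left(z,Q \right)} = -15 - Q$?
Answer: $\frac{1}{8145} \approx 0.00012277$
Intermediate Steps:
$\frac{1}{I{\left(38,7 \right)} + 8167} = \frac{1}{\left(-15 - 7\right) + 8167} = \frac{1}{-22 + 8167} = \frac{1}{8145}$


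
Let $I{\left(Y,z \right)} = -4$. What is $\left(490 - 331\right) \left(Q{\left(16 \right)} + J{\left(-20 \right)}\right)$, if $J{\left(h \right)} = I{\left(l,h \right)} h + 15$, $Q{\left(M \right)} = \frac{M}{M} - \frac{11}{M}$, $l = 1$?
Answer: $\frac{242475}{16} \approx 15155.0$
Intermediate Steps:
$Q{\left(M \right)} = 1 - \frac{11}{M}$
$J{\left(h \right)} = 15 - 4 h$ ($J{\left(h \right)} = - 4 h + 15 = 15 - 4 h$)
$\left(490 - 331\right) \left(Q{\left(16 \right)} + J{\left(-20 \right)}\right) = \left(490 - 331\right) \left(\frac{-11 + 16}{16} + \left(15 - -80\right)\right) = 159 \left(\frac{1}{16} \cdot 5 + \left(15 + 80\right)\right) = 159 \left(\frac{5}{16} + 95\right) = 159 \cdot \frac{1525}{16} = \frac{242475}{16}$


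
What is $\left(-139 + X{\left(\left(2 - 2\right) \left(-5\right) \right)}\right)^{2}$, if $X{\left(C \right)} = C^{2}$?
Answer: $19321$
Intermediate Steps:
$\left(-139 + X{\left(\left(2 - 2\right) \left(-5\right) \right)}\right)^{2} = \left(-139 + \left(\left(2 - 2\right) \left(-5\right)\right)^{2}\right)^{2} = \left(-139 + \left(0 \left(-5\right)\right)^{2}\right)^{2} = \left(-139 + 0^{2}\right)^{2} = \left(-139 + 0\right)^{2} = \left(-139\right)^{2} = 19321$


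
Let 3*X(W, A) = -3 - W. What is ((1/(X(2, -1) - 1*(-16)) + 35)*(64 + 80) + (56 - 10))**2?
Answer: 48017956900/1849 ≈ 2.5970e+7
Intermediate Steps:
X(W, A) = -1 - W/3 (X(W, A) = (-3 - W)/3 = -1 - W/3)
((1/(X(2, -1) - 1*(-16)) + 35)*(64 + 80) + (56 - 10))**2 = ((1/((-1 - 1/3*2) - 1*(-16)) + 35)*(64 + 80) + (56 - 10))**2 = ((1/((-1 - 2/3) + 16) + 35)*144 + 46)**2 = ((1/(-5/3 + 16) + 35)*144 + 46)**2 = ((1/(43/3) + 35)*144 + 46)**2 = ((3/43 + 35)*144 + 46)**2 = ((1508/43)*144 + 46)**2 = (217152/43 + 46)**2 = (219130/43)**2 = 48017956900/1849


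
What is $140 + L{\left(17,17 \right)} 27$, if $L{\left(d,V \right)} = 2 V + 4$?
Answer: $1166$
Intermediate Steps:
$L{\left(d,V \right)} = 4 + 2 V$
$140 + L{\left(17,17 \right)} 27 = 140 + \left(4 + 2 \cdot 17\right) 27 = 140 + \left(4 + 34\right) 27 = 140 + 38 \cdot 27 = 140 + 1026 = 1166$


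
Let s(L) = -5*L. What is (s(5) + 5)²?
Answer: 400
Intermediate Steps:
(s(5) + 5)² = (-5*5 + 5)² = (-25 + 5)² = (-20)² = 400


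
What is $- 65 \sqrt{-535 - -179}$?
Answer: $- 130 i \sqrt{89} \approx - 1226.4 i$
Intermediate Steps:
$- 65 \sqrt{-535 - -179} = - 65 \sqrt{-535 + \left(-93 + 272\right)} = - 65 \sqrt{-535 + 179} = - 65 \sqrt{-356} = - 65 \cdot 2 i \sqrt{89} = - 130 i \sqrt{89}$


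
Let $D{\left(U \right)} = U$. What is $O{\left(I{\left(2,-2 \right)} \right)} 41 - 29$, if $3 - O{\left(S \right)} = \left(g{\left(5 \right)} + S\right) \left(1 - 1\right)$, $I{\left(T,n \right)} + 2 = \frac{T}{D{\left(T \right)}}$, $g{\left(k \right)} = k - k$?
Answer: $94$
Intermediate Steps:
$g{\left(k \right)} = 0$
$I{\left(T,n \right)} = -1$ ($I{\left(T,n \right)} = -2 + \frac{T}{T} = -2 + 1 = -1$)
$O{\left(S \right)} = 3$ ($O{\left(S \right)} = 3 - \left(0 + S\right) \left(1 - 1\right) = 3 - S 0 = 3 - 0 = 3 + 0 = 3$)
$O{\left(I{\left(2,-2 \right)} \right)} 41 - 29 = 3 \cdot 41 - 29 = 123 - 29 = 94$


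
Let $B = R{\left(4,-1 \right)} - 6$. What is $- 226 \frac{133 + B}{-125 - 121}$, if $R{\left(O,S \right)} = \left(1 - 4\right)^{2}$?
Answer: $\frac{15368}{123} \approx 124.94$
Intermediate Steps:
$R{\left(O,S \right)} = 9$ ($R{\left(O,S \right)} = \left(-3\right)^{2} = 9$)
$B = 3$ ($B = 9 - 6 = 3$)
$- 226 \frac{133 + B}{-125 - 121} = - 226 \frac{133 + 3}{-125 - 121} = - 226 \frac{136}{-246} = - 226 \cdot 136 \left(- \frac{1}{246}\right) = \left(-226\right) \left(- \frac{68}{123}\right) = \frac{15368}{123}$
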